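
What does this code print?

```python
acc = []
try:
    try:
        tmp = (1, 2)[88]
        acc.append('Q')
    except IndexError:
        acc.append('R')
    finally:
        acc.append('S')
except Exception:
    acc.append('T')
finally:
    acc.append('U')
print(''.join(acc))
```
RSU

Both finally blocks run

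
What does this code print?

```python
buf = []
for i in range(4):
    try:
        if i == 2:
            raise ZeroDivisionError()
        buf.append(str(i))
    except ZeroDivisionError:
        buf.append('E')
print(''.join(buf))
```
01E3

Exception on i=2 caught, loop continues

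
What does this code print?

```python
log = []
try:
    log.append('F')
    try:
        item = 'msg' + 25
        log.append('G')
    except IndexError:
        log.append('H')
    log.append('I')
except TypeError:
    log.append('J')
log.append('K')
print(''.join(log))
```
FJK

Inner handler doesn't match, propagates to outer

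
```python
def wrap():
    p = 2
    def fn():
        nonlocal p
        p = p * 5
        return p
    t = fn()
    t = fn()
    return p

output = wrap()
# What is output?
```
50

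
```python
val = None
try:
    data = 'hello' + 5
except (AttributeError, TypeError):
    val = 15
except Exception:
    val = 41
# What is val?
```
15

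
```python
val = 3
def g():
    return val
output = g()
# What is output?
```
3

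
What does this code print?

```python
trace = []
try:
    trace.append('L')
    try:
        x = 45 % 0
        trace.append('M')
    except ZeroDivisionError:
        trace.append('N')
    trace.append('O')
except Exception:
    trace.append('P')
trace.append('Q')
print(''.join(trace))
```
LNOQ

Inner exception caught by inner handler, outer continues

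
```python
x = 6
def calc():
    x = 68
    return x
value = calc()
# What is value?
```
68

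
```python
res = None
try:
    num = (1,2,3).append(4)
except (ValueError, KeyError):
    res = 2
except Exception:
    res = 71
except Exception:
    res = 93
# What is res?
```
71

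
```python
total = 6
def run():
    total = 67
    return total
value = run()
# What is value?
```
67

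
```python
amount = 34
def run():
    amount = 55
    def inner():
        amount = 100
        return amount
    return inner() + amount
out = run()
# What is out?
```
155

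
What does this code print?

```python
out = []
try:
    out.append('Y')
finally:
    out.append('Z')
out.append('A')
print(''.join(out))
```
YZA

try/finally without except, no exception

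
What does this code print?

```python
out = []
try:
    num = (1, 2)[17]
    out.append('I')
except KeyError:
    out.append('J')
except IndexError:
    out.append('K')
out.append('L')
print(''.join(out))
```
KL

IndexError is caught by its specific handler, not KeyError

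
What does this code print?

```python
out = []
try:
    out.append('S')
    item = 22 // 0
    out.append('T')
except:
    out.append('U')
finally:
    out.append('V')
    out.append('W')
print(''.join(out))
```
SUVW

Code before exception runs, then except, then all of finally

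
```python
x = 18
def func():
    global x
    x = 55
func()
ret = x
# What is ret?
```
55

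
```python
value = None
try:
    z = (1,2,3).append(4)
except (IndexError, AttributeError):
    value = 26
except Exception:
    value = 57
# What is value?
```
26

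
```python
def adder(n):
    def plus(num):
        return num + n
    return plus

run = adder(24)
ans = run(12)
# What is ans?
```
36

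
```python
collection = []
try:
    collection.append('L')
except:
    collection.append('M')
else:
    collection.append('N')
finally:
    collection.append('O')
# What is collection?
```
['L', 'N', 'O']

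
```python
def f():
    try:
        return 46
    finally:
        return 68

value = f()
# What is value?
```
68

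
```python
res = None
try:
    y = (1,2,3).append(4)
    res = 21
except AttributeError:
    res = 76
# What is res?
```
76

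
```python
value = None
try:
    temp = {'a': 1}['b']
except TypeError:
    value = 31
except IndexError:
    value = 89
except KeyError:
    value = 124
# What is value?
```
124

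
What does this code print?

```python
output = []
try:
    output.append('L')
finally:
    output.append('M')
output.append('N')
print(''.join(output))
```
LMN

try/finally without except, no exception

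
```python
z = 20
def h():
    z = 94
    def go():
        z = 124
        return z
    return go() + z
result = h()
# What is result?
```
218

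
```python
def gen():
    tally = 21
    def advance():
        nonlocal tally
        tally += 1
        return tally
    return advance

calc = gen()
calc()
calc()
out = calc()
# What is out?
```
24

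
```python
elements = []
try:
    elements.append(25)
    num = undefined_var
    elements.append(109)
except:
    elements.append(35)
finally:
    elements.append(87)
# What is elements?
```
[25, 35, 87]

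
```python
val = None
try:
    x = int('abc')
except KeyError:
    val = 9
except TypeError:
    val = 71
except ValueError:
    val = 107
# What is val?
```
107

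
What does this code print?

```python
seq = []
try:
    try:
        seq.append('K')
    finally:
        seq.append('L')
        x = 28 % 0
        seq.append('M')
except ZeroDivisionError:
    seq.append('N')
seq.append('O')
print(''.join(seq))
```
KLNO

Exception in inner finally caught by outer except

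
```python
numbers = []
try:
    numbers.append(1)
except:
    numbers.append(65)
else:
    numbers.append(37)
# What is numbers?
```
[1, 37]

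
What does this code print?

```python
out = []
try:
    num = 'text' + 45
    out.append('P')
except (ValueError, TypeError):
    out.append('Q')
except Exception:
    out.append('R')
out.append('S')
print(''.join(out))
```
QS

TypeError matches tuple containing it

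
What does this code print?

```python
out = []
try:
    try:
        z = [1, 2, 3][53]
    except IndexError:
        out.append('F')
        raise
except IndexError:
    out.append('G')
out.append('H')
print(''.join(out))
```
FGH

raise without argument re-raises current exception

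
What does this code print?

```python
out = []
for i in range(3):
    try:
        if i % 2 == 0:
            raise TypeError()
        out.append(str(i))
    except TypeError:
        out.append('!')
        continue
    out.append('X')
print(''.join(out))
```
!1X!

continue in except skips rest of loop body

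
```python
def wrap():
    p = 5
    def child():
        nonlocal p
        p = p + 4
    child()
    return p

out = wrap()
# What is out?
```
9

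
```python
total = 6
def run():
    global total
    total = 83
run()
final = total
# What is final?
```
83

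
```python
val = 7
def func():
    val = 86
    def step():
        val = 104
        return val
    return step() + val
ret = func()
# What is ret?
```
190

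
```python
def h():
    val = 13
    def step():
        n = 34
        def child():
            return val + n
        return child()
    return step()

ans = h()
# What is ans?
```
47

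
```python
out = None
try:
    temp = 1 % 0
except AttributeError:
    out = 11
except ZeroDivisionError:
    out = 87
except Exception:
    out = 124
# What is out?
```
87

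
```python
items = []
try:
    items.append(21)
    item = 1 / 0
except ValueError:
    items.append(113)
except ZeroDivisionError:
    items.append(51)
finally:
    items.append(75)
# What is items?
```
[21, 51, 75]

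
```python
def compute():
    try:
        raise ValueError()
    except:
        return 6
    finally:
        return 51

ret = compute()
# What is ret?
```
51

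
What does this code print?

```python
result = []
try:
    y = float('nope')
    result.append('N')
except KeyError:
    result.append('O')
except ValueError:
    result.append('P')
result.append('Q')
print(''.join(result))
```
PQ

ValueError is caught by its specific handler, not KeyError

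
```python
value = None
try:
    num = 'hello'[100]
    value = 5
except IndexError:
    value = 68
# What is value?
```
68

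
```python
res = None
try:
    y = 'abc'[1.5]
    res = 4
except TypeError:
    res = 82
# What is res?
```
82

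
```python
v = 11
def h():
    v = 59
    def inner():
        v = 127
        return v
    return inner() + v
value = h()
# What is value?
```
186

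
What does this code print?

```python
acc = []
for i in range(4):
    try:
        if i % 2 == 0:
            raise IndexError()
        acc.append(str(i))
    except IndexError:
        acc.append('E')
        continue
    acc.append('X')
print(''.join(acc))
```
E1XE3X

continue in except skips rest of loop body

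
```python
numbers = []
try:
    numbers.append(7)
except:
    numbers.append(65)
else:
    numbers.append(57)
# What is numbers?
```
[7, 57]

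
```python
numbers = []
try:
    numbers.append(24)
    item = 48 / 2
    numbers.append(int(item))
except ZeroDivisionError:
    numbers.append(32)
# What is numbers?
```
[24, 24]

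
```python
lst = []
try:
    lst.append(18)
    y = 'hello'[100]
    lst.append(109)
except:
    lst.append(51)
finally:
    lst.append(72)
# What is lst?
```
[18, 51, 72]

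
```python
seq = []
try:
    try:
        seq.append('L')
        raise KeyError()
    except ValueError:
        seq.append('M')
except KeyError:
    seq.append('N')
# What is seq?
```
['L', 'N']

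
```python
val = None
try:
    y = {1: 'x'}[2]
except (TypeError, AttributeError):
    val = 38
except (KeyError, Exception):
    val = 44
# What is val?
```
44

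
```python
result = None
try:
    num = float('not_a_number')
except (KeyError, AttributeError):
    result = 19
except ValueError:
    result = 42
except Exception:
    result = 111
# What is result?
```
42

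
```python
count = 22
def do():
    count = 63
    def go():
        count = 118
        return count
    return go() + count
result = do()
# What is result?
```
181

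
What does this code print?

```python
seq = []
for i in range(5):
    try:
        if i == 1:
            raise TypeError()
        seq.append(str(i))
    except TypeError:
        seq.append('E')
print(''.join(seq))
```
0E234

Exception on i=1 caught, loop continues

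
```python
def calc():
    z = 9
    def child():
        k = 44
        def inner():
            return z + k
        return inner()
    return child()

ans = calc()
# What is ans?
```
53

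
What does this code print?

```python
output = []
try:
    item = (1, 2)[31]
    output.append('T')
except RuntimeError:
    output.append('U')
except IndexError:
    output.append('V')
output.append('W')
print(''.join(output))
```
VW

IndexError is caught by its specific handler, not RuntimeError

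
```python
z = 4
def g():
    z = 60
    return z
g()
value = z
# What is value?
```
4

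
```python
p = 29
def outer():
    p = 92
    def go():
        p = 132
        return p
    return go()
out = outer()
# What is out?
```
132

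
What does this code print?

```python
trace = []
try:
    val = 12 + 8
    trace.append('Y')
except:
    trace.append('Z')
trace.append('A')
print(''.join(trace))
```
YA

No exception, try block completes normally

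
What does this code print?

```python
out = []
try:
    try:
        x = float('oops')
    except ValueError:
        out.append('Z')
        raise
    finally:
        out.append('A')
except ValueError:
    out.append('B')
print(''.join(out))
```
ZAB

finally runs before re-raised exception propagates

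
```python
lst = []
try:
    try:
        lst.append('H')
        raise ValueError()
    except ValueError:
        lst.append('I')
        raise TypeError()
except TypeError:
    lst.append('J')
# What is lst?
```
['H', 'I', 'J']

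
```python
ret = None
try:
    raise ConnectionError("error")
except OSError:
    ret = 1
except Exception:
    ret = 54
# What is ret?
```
1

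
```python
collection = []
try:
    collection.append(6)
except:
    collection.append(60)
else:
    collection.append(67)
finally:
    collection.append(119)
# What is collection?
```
[6, 67, 119]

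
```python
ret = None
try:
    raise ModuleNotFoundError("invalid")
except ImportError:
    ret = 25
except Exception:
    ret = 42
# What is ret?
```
25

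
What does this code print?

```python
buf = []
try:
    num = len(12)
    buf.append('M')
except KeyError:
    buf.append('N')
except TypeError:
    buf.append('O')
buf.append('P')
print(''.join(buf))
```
OP

TypeError is caught by its specific handler, not KeyError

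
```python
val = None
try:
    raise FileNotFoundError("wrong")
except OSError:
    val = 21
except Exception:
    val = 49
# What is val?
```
21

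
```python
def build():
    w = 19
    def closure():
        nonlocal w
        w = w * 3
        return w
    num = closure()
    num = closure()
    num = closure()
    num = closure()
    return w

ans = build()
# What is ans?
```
1539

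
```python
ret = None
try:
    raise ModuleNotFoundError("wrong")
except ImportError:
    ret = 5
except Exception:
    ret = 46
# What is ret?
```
5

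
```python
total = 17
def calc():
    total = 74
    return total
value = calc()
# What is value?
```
74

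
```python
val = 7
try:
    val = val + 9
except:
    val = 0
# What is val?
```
16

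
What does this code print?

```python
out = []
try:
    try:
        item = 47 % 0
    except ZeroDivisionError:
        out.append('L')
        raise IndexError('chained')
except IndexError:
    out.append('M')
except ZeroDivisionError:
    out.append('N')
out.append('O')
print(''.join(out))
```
LMO

IndexError raised and caught, original ZeroDivisionError not re-raised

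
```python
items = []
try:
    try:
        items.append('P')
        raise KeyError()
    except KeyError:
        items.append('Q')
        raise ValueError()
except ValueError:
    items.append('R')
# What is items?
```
['P', 'Q', 'R']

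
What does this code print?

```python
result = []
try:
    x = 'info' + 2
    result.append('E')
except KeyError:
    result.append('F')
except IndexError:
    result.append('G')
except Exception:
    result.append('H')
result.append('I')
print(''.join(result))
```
HI

TypeError not specifically caught, falls to Exception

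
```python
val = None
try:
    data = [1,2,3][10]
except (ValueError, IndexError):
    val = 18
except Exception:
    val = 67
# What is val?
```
18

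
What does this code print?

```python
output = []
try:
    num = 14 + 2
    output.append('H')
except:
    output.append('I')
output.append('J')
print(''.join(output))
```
HJ

No exception, try block completes normally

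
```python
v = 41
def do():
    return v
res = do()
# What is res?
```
41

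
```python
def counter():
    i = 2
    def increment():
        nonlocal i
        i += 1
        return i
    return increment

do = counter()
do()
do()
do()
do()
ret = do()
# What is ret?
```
7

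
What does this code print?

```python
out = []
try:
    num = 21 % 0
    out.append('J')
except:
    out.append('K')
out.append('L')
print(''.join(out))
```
KL

Exception raised in try, caught by bare except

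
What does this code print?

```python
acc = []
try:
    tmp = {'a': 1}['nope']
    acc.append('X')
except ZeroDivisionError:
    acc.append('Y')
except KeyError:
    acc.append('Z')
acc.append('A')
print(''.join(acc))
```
ZA

KeyError is caught by its specific handler, not ZeroDivisionError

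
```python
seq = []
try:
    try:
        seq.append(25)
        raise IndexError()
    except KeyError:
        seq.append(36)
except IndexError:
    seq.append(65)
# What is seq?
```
[25, 65]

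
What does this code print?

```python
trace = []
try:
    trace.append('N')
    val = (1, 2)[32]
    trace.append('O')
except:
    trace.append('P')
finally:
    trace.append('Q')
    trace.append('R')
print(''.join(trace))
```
NPQR

Code before exception runs, then except, then all of finally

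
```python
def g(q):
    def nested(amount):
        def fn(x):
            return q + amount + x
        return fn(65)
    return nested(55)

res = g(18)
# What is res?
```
138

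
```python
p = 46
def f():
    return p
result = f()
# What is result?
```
46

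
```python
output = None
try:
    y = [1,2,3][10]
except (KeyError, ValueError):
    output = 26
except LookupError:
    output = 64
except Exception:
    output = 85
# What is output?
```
64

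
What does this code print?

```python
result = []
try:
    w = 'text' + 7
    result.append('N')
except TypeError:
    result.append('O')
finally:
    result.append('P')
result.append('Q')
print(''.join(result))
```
OPQ

finally always runs, even after exception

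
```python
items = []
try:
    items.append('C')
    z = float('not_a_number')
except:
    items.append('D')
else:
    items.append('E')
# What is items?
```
['C', 'D']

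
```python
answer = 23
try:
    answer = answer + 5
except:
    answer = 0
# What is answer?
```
28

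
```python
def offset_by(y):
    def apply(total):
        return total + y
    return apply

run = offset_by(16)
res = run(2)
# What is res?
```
18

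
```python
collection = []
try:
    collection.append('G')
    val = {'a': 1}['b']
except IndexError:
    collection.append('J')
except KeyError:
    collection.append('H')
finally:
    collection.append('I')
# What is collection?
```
['G', 'H', 'I']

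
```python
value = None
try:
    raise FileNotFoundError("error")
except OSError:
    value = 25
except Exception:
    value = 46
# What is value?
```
25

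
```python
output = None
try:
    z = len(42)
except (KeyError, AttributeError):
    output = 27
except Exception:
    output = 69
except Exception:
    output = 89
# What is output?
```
69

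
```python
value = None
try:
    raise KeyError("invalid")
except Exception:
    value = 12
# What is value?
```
12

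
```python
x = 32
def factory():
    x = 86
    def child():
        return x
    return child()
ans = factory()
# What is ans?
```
86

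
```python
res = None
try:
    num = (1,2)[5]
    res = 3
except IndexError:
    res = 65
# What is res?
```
65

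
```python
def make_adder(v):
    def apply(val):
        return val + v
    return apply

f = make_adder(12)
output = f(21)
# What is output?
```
33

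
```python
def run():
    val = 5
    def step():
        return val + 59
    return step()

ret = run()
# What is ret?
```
64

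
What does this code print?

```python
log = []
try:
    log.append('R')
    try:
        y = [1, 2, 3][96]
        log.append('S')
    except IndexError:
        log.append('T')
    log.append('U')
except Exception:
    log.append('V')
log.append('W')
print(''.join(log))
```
RTUW

Inner exception caught by inner handler, outer continues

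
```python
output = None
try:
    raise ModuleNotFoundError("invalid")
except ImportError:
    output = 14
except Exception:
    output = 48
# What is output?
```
14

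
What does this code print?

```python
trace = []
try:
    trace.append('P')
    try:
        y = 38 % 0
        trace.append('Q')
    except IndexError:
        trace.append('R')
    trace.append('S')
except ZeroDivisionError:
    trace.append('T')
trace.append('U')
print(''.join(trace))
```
PTU

Inner handler doesn't match, propagates to outer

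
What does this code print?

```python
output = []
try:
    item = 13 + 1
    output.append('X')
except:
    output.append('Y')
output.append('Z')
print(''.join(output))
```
XZ

No exception, try block completes normally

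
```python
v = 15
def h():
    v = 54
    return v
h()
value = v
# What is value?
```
15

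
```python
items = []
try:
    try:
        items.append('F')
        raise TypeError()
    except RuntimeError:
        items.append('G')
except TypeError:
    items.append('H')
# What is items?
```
['F', 'H']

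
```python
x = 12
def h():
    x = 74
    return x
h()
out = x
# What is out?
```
12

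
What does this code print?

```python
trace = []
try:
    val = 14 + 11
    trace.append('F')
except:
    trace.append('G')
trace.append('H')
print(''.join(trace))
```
FH

No exception, try block completes normally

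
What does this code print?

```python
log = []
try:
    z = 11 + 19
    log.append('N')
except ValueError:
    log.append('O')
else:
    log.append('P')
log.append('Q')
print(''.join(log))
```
NPQ

else block runs when no exception occurs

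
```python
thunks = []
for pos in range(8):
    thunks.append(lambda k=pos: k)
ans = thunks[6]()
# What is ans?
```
6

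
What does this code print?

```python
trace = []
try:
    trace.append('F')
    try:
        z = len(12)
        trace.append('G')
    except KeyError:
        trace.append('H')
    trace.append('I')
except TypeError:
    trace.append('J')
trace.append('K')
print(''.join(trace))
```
FJK

Inner handler doesn't match, propagates to outer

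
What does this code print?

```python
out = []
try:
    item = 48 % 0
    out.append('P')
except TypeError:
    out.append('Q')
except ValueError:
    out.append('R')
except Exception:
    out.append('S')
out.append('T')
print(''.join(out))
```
ST

ZeroDivisionError not specifically caught, falls to Exception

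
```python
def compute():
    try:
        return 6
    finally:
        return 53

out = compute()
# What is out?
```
53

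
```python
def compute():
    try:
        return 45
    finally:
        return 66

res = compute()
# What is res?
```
66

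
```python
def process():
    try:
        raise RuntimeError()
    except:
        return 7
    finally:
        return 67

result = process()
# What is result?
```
67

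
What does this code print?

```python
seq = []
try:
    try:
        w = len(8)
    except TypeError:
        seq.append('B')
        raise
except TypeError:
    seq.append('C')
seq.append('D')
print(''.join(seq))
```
BCD

raise without argument re-raises current exception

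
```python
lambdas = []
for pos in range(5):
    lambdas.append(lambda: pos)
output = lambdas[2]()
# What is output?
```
4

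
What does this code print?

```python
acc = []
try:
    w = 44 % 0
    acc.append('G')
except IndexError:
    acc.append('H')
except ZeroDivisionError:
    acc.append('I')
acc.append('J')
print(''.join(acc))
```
IJ

ZeroDivisionError is caught by its specific handler, not IndexError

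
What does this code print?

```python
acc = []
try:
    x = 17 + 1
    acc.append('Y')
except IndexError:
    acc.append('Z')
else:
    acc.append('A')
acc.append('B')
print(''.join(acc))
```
YAB

else block runs when no exception occurs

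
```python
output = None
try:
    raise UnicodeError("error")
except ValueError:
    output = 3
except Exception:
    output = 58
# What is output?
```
3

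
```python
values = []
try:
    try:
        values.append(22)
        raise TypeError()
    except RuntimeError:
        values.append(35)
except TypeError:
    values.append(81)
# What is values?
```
[22, 81]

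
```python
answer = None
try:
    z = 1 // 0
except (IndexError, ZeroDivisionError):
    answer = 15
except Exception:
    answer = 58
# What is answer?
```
15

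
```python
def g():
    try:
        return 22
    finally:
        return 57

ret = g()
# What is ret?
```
57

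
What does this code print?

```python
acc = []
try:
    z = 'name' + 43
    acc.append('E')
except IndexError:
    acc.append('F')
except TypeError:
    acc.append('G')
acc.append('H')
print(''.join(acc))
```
GH

TypeError is caught by its specific handler, not IndexError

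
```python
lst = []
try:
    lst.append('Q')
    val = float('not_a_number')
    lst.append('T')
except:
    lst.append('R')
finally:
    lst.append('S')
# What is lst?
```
['Q', 'R', 'S']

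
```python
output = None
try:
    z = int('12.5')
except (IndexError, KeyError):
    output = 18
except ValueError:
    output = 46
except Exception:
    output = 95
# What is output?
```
46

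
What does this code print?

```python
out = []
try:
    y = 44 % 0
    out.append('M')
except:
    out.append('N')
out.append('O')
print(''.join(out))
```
NO

Exception raised in try, caught by bare except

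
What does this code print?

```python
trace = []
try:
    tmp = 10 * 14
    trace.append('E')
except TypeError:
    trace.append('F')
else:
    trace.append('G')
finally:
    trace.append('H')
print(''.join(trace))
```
EGH

else runs before finally when no exception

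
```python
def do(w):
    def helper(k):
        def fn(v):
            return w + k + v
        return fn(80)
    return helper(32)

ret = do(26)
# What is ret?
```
138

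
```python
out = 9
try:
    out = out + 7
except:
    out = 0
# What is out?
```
16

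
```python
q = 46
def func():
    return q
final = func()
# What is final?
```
46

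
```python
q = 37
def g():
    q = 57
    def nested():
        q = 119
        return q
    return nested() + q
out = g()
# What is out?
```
176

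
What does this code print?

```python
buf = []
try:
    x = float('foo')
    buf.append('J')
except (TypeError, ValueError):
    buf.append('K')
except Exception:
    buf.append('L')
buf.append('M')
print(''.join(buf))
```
KM

ValueError matches tuple containing it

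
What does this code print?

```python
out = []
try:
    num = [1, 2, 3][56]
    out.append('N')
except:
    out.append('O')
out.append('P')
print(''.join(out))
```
OP

Exception raised in try, caught by bare except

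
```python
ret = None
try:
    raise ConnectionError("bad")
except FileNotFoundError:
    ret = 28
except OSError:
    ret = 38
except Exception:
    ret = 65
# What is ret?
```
38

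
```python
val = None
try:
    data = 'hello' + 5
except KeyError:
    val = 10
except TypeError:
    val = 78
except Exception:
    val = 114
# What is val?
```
78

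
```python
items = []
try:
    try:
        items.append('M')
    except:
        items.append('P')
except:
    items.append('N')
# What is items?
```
['M']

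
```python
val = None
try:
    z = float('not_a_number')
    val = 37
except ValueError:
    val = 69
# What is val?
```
69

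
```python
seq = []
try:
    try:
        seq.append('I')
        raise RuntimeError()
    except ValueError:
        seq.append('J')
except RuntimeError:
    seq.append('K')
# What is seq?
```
['I', 'K']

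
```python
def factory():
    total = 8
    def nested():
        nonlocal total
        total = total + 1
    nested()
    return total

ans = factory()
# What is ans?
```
9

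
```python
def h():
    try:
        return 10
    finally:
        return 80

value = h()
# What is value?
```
80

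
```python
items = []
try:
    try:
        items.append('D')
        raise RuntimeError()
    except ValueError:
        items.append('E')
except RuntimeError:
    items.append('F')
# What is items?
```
['D', 'F']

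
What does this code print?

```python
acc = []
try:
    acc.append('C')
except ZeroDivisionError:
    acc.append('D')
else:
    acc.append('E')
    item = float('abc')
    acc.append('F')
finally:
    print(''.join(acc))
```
CE

Try succeeds, else appends 'E', ValueError in else is uncaught, finally prints before exception propagates ('F' never appended)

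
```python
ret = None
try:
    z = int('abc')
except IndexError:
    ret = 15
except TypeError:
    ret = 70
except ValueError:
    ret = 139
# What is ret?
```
139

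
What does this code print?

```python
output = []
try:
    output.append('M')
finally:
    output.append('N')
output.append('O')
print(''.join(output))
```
MNO

try/finally without except, no exception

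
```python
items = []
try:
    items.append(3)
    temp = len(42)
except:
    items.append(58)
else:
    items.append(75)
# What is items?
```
[3, 58]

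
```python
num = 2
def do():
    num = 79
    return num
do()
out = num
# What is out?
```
2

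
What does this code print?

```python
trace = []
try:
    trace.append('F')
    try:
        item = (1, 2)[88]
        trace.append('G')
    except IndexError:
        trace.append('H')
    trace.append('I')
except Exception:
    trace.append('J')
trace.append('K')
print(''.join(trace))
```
FHIK

Inner exception caught by inner handler, outer continues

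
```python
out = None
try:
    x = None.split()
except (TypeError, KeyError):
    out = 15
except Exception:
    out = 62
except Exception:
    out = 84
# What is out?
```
62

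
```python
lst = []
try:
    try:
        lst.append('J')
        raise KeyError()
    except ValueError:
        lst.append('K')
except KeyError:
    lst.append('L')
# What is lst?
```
['J', 'L']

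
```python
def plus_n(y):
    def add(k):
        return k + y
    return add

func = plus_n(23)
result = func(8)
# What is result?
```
31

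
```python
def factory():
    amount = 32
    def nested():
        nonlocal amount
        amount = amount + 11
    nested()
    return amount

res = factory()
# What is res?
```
43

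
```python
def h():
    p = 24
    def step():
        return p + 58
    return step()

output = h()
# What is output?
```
82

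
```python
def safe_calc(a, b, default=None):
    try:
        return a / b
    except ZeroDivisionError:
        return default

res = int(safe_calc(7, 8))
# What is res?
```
0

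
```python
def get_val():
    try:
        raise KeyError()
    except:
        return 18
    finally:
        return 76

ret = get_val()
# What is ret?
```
76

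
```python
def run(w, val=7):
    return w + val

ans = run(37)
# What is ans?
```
44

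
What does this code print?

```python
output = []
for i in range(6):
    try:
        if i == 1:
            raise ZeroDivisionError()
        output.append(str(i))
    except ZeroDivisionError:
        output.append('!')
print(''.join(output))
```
0!2345

Exception on i=1 caught, loop continues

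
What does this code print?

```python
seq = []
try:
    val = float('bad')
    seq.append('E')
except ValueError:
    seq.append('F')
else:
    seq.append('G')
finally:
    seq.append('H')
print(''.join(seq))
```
FH

Exception: except runs, else skipped, finally runs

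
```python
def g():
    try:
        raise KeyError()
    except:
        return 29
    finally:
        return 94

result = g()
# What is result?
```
94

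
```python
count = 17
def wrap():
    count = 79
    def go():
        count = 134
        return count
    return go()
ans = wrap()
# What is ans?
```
134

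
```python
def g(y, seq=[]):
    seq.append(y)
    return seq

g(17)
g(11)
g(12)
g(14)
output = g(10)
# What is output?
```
[17, 11, 12, 14, 10]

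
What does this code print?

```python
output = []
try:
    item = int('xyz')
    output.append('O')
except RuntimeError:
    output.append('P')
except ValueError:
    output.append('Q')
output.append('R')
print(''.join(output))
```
QR

ValueError is caught by its specific handler, not RuntimeError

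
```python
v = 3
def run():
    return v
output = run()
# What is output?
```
3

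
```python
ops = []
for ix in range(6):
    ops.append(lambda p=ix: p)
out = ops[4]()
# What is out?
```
4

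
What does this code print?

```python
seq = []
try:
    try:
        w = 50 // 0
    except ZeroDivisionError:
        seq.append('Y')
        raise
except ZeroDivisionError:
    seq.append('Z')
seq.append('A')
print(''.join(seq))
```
YZA

raise without argument re-raises current exception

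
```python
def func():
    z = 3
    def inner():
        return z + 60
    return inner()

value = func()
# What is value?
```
63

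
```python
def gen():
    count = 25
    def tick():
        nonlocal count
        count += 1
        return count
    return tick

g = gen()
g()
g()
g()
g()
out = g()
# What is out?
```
30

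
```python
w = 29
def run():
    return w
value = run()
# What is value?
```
29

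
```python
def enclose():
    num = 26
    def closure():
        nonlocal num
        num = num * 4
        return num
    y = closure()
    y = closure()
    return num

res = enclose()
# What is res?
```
416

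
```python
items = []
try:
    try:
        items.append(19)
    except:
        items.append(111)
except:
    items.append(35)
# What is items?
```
[19]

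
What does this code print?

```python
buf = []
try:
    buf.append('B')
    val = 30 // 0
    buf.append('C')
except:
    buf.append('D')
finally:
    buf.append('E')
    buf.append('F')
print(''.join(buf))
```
BDEF

Code before exception runs, then except, then all of finally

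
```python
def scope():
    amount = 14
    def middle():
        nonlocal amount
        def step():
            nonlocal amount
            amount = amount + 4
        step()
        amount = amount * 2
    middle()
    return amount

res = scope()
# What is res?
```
36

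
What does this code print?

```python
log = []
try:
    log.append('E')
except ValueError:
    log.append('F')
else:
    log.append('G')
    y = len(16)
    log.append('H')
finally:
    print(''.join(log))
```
EG

Try succeeds, else appends 'G', TypeError in else is uncaught, finally prints before exception propagates ('H' never appended)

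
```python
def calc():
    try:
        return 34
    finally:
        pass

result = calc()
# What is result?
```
34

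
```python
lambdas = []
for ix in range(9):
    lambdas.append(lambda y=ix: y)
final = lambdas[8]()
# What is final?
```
8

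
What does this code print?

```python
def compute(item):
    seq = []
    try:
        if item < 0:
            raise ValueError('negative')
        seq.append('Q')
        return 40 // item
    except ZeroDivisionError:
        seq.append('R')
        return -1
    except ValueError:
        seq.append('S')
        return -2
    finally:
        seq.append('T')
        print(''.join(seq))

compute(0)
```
QRT

item=0 causes ZeroDivisionError, caught, finally prints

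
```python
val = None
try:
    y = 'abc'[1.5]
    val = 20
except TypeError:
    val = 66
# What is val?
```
66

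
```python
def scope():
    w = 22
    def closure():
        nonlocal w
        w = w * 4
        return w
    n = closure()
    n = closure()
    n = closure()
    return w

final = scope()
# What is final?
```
1408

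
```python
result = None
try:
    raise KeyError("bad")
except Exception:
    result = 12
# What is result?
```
12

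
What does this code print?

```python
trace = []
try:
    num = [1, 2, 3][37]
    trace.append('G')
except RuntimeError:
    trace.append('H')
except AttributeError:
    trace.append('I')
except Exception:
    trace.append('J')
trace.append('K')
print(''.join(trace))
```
JK

IndexError not specifically caught, falls to Exception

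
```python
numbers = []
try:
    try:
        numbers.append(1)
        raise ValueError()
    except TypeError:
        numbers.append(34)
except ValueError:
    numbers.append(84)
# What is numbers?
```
[1, 84]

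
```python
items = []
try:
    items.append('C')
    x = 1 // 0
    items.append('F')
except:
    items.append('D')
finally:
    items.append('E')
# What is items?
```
['C', 'D', 'E']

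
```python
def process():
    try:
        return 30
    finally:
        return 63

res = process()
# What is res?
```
63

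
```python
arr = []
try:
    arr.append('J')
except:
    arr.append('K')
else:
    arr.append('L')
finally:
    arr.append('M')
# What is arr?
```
['J', 'L', 'M']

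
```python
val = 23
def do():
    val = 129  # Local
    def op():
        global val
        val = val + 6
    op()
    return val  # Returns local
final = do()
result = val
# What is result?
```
29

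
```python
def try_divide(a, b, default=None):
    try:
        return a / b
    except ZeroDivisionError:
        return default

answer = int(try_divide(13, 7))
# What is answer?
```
1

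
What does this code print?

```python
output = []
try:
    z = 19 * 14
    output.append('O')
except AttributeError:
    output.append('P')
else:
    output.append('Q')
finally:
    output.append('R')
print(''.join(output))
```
OQR

else runs before finally when no exception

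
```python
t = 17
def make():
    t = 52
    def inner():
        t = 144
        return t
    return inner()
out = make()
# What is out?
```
144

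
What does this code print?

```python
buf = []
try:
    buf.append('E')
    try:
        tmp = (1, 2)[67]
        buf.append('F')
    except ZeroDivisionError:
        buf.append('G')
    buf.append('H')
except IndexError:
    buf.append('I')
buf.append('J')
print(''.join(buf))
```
EIJ

Inner handler doesn't match, propagates to outer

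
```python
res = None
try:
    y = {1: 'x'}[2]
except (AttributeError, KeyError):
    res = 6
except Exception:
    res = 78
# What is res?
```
6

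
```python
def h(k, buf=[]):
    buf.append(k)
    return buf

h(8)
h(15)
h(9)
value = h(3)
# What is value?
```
[8, 15, 9, 3]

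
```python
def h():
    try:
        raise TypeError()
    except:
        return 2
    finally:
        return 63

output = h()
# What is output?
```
63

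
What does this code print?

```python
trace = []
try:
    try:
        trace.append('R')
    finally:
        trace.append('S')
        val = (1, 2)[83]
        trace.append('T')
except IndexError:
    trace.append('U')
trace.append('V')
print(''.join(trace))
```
RSUV

Exception in inner finally caught by outer except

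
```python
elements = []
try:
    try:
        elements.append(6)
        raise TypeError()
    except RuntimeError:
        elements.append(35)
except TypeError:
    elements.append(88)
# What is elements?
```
[6, 88]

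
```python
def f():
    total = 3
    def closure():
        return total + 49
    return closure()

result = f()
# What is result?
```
52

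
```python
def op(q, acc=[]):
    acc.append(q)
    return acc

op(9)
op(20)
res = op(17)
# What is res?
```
[9, 20, 17]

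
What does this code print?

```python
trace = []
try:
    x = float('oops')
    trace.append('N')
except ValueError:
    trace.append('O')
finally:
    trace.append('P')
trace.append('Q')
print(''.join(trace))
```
OPQ

finally always runs, even after exception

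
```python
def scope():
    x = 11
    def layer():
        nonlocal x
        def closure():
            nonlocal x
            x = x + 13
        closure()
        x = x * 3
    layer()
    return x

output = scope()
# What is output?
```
72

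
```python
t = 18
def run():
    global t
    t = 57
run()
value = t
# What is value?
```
57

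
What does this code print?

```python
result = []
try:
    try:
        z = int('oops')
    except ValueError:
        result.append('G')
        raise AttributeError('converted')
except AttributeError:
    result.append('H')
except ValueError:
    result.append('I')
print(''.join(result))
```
GH

New AttributeError raised, caught by outer AttributeError handler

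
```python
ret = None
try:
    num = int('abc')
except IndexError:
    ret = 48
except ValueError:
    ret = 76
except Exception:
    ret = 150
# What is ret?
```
76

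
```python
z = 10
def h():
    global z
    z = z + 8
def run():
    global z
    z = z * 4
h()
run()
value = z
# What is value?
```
72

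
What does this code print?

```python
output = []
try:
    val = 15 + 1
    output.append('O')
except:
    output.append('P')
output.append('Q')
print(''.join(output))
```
OQ

No exception, try block completes normally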